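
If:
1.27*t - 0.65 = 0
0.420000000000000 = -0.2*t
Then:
No Solution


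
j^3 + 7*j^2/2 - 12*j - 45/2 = (j - 3)*(j + 3/2)*(j + 5)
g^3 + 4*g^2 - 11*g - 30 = (g - 3)*(g + 2)*(g + 5)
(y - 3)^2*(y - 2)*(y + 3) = y^4 - 5*y^3 - 3*y^2 + 45*y - 54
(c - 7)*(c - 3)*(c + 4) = c^3 - 6*c^2 - 19*c + 84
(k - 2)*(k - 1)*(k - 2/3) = k^3 - 11*k^2/3 + 4*k - 4/3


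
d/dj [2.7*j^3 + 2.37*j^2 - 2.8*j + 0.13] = 8.1*j^2 + 4.74*j - 2.8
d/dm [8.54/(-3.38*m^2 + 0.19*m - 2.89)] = (57.7304*m - 1.6226)/(3.38*m^2 - 0.19*m + 2.89)^2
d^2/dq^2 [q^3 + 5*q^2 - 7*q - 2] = 6*q + 10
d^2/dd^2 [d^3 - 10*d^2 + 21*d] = 6*d - 20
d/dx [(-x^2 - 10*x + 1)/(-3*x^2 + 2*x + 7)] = 8*(-4*x^2 - x - 9)/(9*x^4 - 12*x^3 - 38*x^2 + 28*x + 49)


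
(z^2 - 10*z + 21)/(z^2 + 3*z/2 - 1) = 2*(z^2 - 10*z + 21)/(2*z^2 + 3*z - 2)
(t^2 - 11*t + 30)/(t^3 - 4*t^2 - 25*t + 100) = (t - 6)/(t^2 + t - 20)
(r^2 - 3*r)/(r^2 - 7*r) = (r - 3)/(r - 7)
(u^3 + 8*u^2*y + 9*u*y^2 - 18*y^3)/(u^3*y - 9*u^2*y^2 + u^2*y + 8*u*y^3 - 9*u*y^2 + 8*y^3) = (-u^2 - 9*u*y - 18*y^2)/(y*(-u^2 + 8*u*y - u + 8*y))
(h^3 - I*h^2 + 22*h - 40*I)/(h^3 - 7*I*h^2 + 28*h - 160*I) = (h - 2*I)/(h - 8*I)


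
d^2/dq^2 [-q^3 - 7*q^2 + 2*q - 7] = -6*q - 14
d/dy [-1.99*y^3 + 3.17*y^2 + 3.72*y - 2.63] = -5.97*y^2 + 6.34*y + 3.72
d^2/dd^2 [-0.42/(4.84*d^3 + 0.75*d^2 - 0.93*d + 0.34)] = ((12.1968*d + 0.63)*(4.84*d^3 + 0.75*d^2 - 0.93*d + 0.34) - 0.42*(14.52*d^2 + 1.5*d - 0.93)*(29.04*d^2 + 3.0*d - 1.86))/(4.84*d^3 + 0.75*d^2 - 0.93*d + 0.34)^3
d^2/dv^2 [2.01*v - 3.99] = 0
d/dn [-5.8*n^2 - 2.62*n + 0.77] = -11.6*n - 2.62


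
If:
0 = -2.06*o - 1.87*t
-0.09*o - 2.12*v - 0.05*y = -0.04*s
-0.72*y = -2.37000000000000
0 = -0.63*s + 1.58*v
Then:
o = -22.4409171075838*v - 1.8287037037037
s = 2.50793650793651*v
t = 24.7210102896377*v + 2.01450782333135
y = 3.29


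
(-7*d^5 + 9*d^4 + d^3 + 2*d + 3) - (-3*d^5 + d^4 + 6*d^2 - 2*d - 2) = -4*d^5 + 8*d^4 + d^3 - 6*d^2 + 4*d + 5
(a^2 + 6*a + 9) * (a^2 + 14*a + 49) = a^4 + 20*a^3 + 142*a^2 + 420*a + 441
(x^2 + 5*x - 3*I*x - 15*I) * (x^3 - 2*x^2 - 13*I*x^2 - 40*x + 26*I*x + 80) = x^5 + 3*x^4 - 16*I*x^4 - 89*x^3 - 48*I*x^3 - 237*x^2 + 280*I*x^2 + 790*x + 360*I*x - 1200*I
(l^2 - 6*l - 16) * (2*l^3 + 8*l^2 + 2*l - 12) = 2*l^5 - 4*l^4 - 78*l^3 - 152*l^2 + 40*l + 192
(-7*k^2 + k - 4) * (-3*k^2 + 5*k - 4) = 21*k^4 - 38*k^3 + 45*k^2 - 24*k + 16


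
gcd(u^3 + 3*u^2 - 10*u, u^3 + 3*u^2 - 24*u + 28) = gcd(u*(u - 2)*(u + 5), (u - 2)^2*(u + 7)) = u - 2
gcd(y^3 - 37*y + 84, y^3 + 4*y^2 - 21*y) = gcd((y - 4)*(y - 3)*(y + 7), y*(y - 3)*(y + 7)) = y^2 + 4*y - 21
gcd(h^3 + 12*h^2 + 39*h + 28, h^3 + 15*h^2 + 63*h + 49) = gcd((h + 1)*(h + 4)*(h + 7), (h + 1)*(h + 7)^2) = h^2 + 8*h + 7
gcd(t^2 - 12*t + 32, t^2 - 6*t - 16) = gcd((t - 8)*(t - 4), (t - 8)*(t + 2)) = t - 8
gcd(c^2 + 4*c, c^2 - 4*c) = c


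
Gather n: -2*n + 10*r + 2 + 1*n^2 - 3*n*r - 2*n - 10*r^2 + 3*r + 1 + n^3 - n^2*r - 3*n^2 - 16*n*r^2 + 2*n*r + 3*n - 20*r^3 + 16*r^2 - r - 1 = n^3 + n^2*(-r - 2) + n*(-16*r^2 - r - 1) - 20*r^3 + 6*r^2 + 12*r + 2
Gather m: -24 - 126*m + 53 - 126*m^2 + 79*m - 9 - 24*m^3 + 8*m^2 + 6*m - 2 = -24*m^3 - 118*m^2 - 41*m + 18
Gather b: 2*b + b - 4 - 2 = 3*b - 6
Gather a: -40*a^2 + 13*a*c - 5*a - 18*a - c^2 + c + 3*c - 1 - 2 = -40*a^2 + a*(13*c - 23) - c^2 + 4*c - 3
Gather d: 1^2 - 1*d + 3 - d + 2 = 6 - 2*d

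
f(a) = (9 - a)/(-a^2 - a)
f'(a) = (9 - a)*(2*a + 1)/(-a^2 - a)^2 - 1/(-a^2 - a) = (-a^2 + 18*a + 9)/(a^2*(a^2 + 2*a + 1))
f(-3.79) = -1.21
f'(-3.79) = -0.66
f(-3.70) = -1.27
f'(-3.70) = -0.71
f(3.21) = -0.43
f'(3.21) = 0.31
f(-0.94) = 176.24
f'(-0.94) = -2767.59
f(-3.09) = -1.87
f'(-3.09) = -1.35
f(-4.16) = -1.00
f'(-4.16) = -0.48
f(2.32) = -0.87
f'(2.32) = 0.76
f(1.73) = -1.54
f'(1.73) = 1.67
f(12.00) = 0.02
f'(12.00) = 0.00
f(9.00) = 0.00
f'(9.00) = 0.01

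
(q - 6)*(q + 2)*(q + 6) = q^3 + 2*q^2 - 36*q - 72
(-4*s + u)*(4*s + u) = -16*s^2 + u^2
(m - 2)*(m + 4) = m^2 + 2*m - 8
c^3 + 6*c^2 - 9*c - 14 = (c - 2)*(c + 1)*(c + 7)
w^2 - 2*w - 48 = (w - 8)*(w + 6)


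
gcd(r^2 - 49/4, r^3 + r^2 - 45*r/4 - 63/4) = r - 7/2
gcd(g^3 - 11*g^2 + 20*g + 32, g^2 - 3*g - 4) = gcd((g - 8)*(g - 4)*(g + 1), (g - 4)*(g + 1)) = g^2 - 3*g - 4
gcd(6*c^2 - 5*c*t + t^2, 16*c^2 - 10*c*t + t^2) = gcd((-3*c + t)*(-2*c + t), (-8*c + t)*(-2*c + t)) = -2*c + t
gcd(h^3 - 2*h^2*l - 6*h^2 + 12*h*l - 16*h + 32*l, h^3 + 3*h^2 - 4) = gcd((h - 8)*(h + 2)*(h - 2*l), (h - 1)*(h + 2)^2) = h + 2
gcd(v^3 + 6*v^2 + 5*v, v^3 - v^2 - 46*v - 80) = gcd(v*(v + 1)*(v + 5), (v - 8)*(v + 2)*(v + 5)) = v + 5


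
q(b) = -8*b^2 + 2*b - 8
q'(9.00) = -142.00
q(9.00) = -638.00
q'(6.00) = -94.00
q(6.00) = -284.00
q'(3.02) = -46.32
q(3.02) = -74.92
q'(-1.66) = 28.56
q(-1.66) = -33.36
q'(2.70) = -41.20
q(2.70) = -60.92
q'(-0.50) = 10.00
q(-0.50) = -11.00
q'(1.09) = -15.44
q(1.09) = -15.32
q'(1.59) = -23.44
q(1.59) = -25.04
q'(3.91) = -60.56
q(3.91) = -122.48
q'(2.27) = -34.32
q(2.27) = -44.68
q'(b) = 2 - 16*b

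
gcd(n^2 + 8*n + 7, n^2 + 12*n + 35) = n + 7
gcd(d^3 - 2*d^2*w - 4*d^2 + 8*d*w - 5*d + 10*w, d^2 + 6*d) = 1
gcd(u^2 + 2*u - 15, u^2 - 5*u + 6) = u - 3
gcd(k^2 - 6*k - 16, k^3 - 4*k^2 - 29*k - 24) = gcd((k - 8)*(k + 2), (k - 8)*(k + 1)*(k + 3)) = k - 8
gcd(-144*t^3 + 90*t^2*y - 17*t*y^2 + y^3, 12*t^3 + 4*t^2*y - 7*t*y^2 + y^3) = -6*t + y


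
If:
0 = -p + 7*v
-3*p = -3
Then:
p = 1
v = 1/7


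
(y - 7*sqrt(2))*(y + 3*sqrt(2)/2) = y^2 - 11*sqrt(2)*y/2 - 21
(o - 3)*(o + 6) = o^2 + 3*o - 18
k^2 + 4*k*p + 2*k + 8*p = (k + 2)*(k + 4*p)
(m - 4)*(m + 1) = m^2 - 3*m - 4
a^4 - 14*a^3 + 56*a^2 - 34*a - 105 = (a - 7)*(a - 5)*(a - 3)*(a + 1)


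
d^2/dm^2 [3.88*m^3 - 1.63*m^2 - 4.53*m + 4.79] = 23.28*m - 3.26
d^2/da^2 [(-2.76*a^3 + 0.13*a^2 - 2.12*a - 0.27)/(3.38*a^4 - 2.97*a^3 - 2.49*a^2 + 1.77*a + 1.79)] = (-63.0626879999999*a^9 + 8.91103199999998*a^8 - 437.839116*a^7 + 555.288918*a^6 + 380.543004*a^5 - 196.498626*a^4 + 138.46666*a^3 - 166.162518*a^2 - 111.226788*a + 10.168058)/(38.614472*a^12 - 101.791404*a^11 + 4.10365800000002*a^10 + 184.442175*a^9 - 48.284013*a^8 - 205.59852*a^7 + 51.845688*a^6 + 148.687038*a^5 - 14.077758*a^4 - 70.3377*a^3 - 7.110954*a^2 + 17.013771*a + 5.735339)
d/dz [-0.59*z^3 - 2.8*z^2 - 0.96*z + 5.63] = -1.77*z^2 - 5.6*z - 0.96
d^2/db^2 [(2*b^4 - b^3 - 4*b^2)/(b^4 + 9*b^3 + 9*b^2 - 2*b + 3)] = 2*(-19*b^9 - 66*b^8 - 57*b^7 - 83*b^6 - 336*b^5 + 276*b^4 + 611*b^3 + 450*b^2 - 27*b - 36)/(b^12 + 27*b^11 + 270*b^10 + 1209*b^9 + 2331*b^8 + 1755*b^7 + 660*b^6 + 1044*b^5 + 540*b^4 - 89*b^3 + 279*b^2 - 54*b + 27)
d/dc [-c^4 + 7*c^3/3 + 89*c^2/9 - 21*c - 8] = -4*c^3 + 7*c^2 + 178*c/9 - 21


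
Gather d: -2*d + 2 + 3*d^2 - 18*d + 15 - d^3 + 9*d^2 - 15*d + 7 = -d^3 + 12*d^2 - 35*d + 24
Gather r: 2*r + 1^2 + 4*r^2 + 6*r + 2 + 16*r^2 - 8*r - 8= 20*r^2 - 5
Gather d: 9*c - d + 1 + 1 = 9*c - d + 2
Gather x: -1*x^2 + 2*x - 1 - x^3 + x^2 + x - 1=-x^3 + 3*x - 2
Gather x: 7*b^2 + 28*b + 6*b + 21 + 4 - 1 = 7*b^2 + 34*b + 24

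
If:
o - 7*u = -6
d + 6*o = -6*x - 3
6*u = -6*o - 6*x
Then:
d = 3/2 - 3*x/4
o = -7*x/8 - 3/4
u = 3/4 - x/8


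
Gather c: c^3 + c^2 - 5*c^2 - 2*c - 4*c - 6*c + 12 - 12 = c^3 - 4*c^2 - 12*c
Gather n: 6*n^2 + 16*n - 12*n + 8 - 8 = 6*n^2 + 4*n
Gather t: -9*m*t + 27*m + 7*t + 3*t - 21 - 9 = 27*m + t*(10 - 9*m) - 30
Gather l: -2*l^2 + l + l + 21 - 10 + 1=-2*l^2 + 2*l + 12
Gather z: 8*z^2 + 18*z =8*z^2 + 18*z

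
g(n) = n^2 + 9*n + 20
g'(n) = 2*n + 9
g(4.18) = 75.09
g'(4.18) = 17.36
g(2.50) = 48.75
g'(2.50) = 14.00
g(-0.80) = 13.44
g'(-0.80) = 7.40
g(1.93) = 41.09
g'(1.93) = 12.86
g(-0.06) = 19.46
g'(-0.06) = 8.88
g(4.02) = 72.34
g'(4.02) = 17.04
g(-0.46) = 16.07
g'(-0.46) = 8.08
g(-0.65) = 14.57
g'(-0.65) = 7.70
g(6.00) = 110.00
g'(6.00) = 21.00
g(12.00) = 272.00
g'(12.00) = 33.00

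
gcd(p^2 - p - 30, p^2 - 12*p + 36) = p - 6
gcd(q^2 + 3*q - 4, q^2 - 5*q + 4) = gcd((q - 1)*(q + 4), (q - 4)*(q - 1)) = q - 1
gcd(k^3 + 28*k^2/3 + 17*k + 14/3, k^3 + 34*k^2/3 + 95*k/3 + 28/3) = k^2 + 22*k/3 + 7/3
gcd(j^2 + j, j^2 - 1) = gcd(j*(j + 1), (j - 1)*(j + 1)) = j + 1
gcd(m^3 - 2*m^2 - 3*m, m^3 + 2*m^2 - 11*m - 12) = m^2 - 2*m - 3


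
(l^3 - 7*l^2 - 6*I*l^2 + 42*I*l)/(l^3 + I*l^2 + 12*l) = (l^2 - 7*l - 6*I*l + 42*I)/(l^2 + I*l + 12)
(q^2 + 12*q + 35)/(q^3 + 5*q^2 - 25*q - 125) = (q + 7)/(q^2 - 25)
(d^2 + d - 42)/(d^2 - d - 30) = (d + 7)/(d + 5)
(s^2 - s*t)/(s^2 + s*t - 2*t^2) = s/(s + 2*t)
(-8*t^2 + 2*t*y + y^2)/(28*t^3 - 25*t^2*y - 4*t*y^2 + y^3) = (-2*t + y)/(7*t^2 - 8*t*y + y^2)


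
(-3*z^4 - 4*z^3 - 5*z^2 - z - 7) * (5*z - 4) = -15*z^5 - 8*z^4 - 9*z^3 + 15*z^2 - 31*z + 28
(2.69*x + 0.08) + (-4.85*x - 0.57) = -2.16*x - 0.49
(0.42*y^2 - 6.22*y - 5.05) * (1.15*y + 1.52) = 0.483*y^3 - 6.5146*y^2 - 15.2619*y - 7.676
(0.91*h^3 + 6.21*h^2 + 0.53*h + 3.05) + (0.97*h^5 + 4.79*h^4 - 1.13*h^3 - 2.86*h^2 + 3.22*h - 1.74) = 0.97*h^5 + 4.79*h^4 - 0.22*h^3 + 3.35*h^2 + 3.75*h + 1.31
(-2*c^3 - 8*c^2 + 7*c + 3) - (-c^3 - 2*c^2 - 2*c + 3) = -c^3 - 6*c^2 + 9*c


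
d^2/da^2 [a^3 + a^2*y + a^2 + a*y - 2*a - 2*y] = 6*a + 2*y + 2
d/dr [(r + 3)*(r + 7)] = 2*r + 10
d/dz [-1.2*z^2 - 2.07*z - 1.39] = -2.4*z - 2.07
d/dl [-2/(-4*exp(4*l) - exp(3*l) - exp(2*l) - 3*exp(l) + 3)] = (-32*exp(3*l) - 6*exp(2*l) - 4*exp(l) - 6)*exp(l)/(4*exp(4*l) + exp(3*l) + exp(2*l) + 3*exp(l) - 3)^2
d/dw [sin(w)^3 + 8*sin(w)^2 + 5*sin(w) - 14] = (3*sin(w)^2 + 16*sin(w) + 5)*cos(w)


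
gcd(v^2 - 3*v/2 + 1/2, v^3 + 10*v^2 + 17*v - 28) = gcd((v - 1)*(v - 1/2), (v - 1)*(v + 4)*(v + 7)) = v - 1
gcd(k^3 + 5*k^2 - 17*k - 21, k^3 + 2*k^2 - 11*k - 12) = k^2 - 2*k - 3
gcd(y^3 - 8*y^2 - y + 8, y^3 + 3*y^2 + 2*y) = y + 1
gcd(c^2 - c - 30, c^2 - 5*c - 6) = c - 6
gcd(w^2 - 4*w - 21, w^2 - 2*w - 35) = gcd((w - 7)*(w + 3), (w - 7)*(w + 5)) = w - 7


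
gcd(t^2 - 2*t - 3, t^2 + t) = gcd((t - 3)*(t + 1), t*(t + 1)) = t + 1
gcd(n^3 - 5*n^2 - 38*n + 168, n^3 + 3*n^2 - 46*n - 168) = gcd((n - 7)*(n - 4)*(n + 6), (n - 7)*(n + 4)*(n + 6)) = n^2 - n - 42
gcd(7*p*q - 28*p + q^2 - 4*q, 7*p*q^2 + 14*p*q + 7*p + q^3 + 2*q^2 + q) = 7*p + q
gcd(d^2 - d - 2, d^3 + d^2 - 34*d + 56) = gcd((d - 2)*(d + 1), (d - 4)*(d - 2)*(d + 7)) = d - 2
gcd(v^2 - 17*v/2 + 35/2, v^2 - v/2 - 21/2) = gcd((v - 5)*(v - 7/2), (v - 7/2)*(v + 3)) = v - 7/2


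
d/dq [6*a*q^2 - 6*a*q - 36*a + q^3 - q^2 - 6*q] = 12*a*q - 6*a + 3*q^2 - 2*q - 6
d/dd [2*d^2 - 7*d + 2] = 4*d - 7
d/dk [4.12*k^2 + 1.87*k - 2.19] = 8.24*k + 1.87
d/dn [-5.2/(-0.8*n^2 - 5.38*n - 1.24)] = (-8.32*n - 27.976)/(0.8*n^2 + 5.38*n + 1.24)^2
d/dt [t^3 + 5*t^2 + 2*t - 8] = 3*t^2 + 10*t + 2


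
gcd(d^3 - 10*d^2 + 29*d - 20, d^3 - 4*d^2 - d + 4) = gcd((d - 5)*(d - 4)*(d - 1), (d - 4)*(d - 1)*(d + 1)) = d^2 - 5*d + 4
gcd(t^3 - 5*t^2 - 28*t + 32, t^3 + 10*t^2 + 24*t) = t + 4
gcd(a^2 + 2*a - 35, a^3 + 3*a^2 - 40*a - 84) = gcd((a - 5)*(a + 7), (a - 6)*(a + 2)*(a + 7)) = a + 7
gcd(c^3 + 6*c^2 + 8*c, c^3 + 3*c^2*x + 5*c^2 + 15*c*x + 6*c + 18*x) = c + 2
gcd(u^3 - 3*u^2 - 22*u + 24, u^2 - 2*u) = 1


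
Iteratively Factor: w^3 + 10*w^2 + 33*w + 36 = (w + 3)*(w^2 + 7*w + 12) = (w + 3)^2*(w + 4)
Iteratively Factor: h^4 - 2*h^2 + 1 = (h + 1)*(h^3 - h^2 - h + 1) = (h + 1)^2*(h^2 - 2*h + 1) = (h - 1)*(h + 1)^2*(h - 1)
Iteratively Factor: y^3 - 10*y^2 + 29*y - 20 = (y - 5)*(y^2 - 5*y + 4) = (y - 5)*(y - 4)*(y - 1)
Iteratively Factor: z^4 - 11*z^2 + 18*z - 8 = (z + 4)*(z^3 - 4*z^2 + 5*z - 2) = (z - 1)*(z + 4)*(z^2 - 3*z + 2) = (z - 2)*(z - 1)*(z + 4)*(z - 1)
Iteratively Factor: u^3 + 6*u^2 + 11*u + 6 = (u + 1)*(u^2 + 5*u + 6) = (u + 1)*(u + 3)*(u + 2)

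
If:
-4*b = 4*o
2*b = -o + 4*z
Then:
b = 4*z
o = -4*z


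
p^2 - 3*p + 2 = (p - 2)*(p - 1)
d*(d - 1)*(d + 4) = d^3 + 3*d^2 - 4*d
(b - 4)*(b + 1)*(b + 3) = b^3 - 13*b - 12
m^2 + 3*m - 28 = (m - 4)*(m + 7)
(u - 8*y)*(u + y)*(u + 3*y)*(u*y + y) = u^4*y - 4*u^3*y^2 + u^3*y - 29*u^2*y^3 - 4*u^2*y^2 - 24*u*y^4 - 29*u*y^3 - 24*y^4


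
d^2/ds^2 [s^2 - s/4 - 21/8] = 2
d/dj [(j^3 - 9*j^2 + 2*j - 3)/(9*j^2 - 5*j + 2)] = (9*j^4 - 10*j^3 + 33*j^2 + 18*j - 11)/(81*j^4 - 90*j^3 + 61*j^2 - 20*j + 4)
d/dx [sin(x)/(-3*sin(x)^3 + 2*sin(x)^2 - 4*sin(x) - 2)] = 2*(3*sin(x)^3 - sin(x)^2 - 1)*cos(x)/(3*sin(x)^3 - 2*sin(x)^2 + 4*sin(x) + 2)^2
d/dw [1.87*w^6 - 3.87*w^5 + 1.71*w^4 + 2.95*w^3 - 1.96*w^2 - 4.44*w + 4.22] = 11.22*w^5 - 19.35*w^4 + 6.84*w^3 + 8.85*w^2 - 3.92*w - 4.44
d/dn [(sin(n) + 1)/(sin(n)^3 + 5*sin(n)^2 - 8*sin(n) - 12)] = -2*(sin(n) + 2)*cos(n)/((sin(n) - 2)^2*(sin(n) + 6)^2)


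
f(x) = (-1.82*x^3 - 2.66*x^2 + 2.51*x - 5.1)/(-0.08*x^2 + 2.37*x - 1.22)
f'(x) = (0.16*x - 2.37)*(-1.82*x^3 - 2.66*x^2 + 2.51*x - 5.1)/(-0.08*x^2 + 2.37*x - 1.22)^2 + (-5.46*x^2 - 5.32*x + 2.51)/(-0.08*x^2 + 2.37*x - 1.22) = (0.1456*x^4 - 8.6268*x^3 + 0.557799999999999*x^2 + 5.6744*x + 9.0248)/(0.0064*x^4 - 0.3792*x^3 + 5.8121*x^2 - 5.7828*x + 1.4884)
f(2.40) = -9.87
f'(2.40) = -5.52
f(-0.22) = 3.30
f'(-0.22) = 2.59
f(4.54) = -27.73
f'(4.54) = -11.23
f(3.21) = -15.22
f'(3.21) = -7.65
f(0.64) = -19.17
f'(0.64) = 152.74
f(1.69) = -6.74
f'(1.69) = -3.10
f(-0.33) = 3.06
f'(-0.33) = 1.86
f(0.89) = -7.57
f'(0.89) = 12.50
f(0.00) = 4.18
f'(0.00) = 6.06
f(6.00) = -47.32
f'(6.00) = -15.74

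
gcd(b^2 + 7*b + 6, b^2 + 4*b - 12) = b + 6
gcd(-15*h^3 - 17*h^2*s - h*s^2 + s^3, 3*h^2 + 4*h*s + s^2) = 3*h^2 + 4*h*s + s^2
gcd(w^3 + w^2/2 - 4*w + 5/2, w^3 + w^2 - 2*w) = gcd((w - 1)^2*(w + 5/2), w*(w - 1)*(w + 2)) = w - 1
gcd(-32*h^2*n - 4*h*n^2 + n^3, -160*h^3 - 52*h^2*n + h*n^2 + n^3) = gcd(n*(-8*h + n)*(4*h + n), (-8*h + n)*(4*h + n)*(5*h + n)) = 32*h^2 + 4*h*n - n^2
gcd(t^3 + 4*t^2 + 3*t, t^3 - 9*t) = t^2 + 3*t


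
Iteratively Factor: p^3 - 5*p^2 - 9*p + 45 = (p - 5)*(p^2 - 9) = (p - 5)*(p - 3)*(p + 3)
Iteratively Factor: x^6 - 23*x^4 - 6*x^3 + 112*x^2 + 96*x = (x - 3)*(x^5 + 3*x^4 - 14*x^3 - 48*x^2 - 32*x) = (x - 3)*(x + 2)*(x^4 + x^3 - 16*x^2 - 16*x) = (x - 4)*(x - 3)*(x + 2)*(x^3 + 5*x^2 + 4*x) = (x - 4)*(x - 3)*(x + 1)*(x + 2)*(x^2 + 4*x) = x*(x - 4)*(x - 3)*(x + 1)*(x + 2)*(x + 4)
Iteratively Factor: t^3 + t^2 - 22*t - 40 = (t + 2)*(t^2 - t - 20) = (t + 2)*(t + 4)*(t - 5)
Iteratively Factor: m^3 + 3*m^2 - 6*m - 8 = (m - 2)*(m^2 + 5*m + 4) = (m - 2)*(m + 1)*(m + 4)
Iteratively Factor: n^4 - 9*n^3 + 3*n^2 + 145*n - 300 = (n - 5)*(n^3 - 4*n^2 - 17*n + 60) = (n - 5)*(n - 3)*(n^2 - n - 20) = (n - 5)*(n - 3)*(n + 4)*(n - 5)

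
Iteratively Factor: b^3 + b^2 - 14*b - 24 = (b + 2)*(b^2 - b - 12) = (b - 4)*(b + 2)*(b + 3)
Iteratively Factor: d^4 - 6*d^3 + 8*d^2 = (d - 2)*(d^3 - 4*d^2) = (d - 4)*(d - 2)*(d^2) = d*(d - 4)*(d - 2)*(d)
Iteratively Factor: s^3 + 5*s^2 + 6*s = (s + 3)*(s^2 + 2*s) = s*(s + 3)*(s + 2)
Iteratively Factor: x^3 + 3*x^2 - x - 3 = (x + 1)*(x^2 + 2*x - 3) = (x + 1)*(x + 3)*(x - 1)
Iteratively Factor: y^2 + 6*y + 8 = (y + 4)*(y + 2)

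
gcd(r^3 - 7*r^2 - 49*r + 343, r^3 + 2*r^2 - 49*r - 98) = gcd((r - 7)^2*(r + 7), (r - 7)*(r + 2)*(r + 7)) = r^2 - 49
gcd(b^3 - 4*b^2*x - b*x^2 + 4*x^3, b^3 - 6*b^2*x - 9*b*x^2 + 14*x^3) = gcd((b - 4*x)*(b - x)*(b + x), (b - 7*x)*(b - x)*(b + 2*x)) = -b + x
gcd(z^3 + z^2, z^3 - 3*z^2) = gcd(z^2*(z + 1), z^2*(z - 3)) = z^2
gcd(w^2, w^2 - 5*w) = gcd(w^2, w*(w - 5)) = w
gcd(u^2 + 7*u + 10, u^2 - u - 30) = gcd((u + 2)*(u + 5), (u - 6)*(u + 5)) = u + 5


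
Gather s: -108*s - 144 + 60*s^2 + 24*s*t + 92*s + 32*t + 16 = 60*s^2 + s*(24*t - 16) + 32*t - 128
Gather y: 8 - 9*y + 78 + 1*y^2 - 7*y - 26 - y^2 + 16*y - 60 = 0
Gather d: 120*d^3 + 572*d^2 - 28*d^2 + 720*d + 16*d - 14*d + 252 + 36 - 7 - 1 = 120*d^3 + 544*d^2 + 722*d + 280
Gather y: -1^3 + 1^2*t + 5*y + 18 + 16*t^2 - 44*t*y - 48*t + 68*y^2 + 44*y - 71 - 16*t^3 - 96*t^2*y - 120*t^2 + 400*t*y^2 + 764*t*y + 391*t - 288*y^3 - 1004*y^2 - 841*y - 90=-16*t^3 - 104*t^2 + 344*t - 288*y^3 + y^2*(400*t - 936) + y*(-96*t^2 + 720*t - 792) - 144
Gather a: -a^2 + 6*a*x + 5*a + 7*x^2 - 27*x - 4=-a^2 + a*(6*x + 5) + 7*x^2 - 27*x - 4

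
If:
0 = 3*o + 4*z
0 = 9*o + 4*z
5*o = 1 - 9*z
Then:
No Solution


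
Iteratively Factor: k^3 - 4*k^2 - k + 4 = (k - 4)*(k^2 - 1) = (k - 4)*(k - 1)*(k + 1)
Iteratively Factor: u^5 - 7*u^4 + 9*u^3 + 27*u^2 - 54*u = (u - 3)*(u^4 - 4*u^3 - 3*u^2 + 18*u) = (u - 3)*(u + 2)*(u^3 - 6*u^2 + 9*u) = (u - 3)^2*(u + 2)*(u^2 - 3*u) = (u - 3)^3*(u + 2)*(u)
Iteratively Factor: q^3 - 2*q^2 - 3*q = (q)*(q^2 - 2*q - 3) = q*(q + 1)*(q - 3)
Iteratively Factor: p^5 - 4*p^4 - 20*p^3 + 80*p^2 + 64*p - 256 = (p + 4)*(p^4 - 8*p^3 + 12*p^2 + 32*p - 64) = (p - 4)*(p + 4)*(p^3 - 4*p^2 - 4*p + 16) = (p - 4)*(p + 2)*(p + 4)*(p^2 - 6*p + 8) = (p - 4)^2*(p + 2)*(p + 4)*(p - 2)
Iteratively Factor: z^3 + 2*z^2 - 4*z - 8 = (z + 2)*(z^2 - 4) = (z - 2)*(z + 2)*(z + 2)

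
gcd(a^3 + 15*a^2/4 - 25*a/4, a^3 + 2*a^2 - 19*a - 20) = a + 5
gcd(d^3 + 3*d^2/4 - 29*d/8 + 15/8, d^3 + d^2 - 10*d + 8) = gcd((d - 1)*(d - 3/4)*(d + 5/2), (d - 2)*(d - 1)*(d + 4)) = d - 1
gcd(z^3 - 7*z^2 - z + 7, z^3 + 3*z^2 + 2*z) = z + 1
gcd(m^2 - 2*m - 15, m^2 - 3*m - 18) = m + 3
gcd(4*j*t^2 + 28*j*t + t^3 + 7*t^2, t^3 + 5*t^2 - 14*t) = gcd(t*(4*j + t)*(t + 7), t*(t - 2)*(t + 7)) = t^2 + 7*t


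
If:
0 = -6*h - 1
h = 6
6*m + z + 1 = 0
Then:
No Solution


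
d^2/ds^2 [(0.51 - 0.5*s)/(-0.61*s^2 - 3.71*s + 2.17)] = ((0.5*s - 0.51)*(1.22*s + 3.71)*(2.44*s + 7.42) - (1.83*s + 3.0878)*(0.61*s^2 + 3.71*s - 2.17))/(0.61*s^2 + 3.71*s - 2.17)^3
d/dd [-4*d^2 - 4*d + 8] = -8*d - 4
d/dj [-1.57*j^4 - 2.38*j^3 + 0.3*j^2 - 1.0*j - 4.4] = -6.28*j^3 - 7.14*j^2 + 0.6*j - 1.0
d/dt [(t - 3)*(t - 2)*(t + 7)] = 3*t^2 + 4*t - 29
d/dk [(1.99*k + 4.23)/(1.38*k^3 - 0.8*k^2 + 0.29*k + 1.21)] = (-5.4924*k^3 - 15.9202*k^2 + 6.768*k + 1.1812)/(1.9044*k^6 - 2.208*k^5 + 1.4404*k^4 + 2.8756*k^3 - 1.8519*k^2 + 0.7018*k + 1.4641)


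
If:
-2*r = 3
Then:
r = -3/2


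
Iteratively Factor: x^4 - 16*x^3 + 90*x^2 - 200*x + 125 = (x - 1)*(x^3 - 15*x^2 + 75*x - 125) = (x - 5)*(x - 1)*(x^2 - 10*x + 25) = (x - 5)^2*(x - 1)*(x - 5)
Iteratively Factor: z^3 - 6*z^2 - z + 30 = (z - 5)*(z^2 - z - 6) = (z - 5)*(z - 3)*(z + 2)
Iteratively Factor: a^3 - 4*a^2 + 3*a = (a)*(a^2 - 4*a + 3) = a*(a - 3)*(a - 1)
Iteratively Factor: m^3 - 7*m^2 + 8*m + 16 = (m - 4)*(m^2 - 3*m - 4) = (m - 4)^2*(m + 1)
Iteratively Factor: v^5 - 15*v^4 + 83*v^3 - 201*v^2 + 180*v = (v - 4)*(v^4 - 11*v^3 + 39*v^2 - 45*v) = v*(v - 4)*(v^3 - 11*v^2 + 39*v - 45) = v*(v - 4)*(v - 3)*(v^2 - 8*v + 15) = v*(v - 5)*(v - 4)*(v - 3)*(v - 3)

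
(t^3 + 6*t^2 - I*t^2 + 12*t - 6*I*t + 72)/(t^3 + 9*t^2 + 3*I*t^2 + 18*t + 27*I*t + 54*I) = (t - 4*I)/(t + 3)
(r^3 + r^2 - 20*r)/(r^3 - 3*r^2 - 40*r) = (r - 4)/(r - 8)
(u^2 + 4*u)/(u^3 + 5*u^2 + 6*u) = (u + 4)/(u^2 + 5*u + 6)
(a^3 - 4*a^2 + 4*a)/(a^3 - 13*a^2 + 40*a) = (a^2 - 4*a + 4)/(a^2 - 13*a + 40)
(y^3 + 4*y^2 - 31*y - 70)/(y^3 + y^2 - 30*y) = (y^2 + 9*y + 14)/(y*(y + 6))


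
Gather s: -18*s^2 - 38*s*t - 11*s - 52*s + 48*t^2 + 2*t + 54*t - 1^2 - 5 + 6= -18*s^2 + s*(-38*t - 63) + 48*t^2 + 56*t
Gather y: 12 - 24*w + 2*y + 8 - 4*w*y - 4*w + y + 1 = -28*w + y*(3 - 4*w) + 21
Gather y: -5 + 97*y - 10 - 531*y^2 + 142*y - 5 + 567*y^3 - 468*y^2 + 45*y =567*y^3 - 999*y^2 + 284*y - 20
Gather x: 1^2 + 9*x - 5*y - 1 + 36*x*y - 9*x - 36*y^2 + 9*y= 36*x*y - 36*y^2 + 4*y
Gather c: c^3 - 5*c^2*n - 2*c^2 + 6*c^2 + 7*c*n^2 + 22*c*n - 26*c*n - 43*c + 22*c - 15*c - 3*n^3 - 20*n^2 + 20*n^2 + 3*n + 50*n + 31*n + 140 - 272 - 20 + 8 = c^3 + c^2*(4 - 5*n) + c*(7*n^2 - 4*n - 36) - 3*n^3 + 84*n - 144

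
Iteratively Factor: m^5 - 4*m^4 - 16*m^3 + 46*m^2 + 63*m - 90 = (m - 5)*(m^4 + m^3 - 11*m^2 - 9*m + 18) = (m - 5)*(m + 3)*(m^3 - 2*m^2 - 5*m + 6) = (m - 5)*(m - 1)*(m + 3)*(m^2 - m - 6) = (m - 5)*(m - 3)*(m - 1)*(m + 3)*(m + 2)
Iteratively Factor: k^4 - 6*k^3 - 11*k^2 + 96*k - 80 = (k - 1)*(k^3 - 5*k^2 - 16*k + 80) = (k - 5)*(k - 1)*(k^2 - 16) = (k - 5)*(k - 4)*(k - 1)*(k + 4)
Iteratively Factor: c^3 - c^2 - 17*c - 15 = (c + 3)*(c^2 - 4*c - 5) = (c + 1)*(c + 3)*(c - 5)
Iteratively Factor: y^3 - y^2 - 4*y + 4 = (y - 1)*(y^2 - 4) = (y - 2)*(y - 1)*(y + 2)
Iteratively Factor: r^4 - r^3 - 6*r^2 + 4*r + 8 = (r - 2)*(r^3 + r^2 - 4*r - 4) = (r - 2)^2*(r^2 + 3*r + 2) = (r - 2)^2*(r + 1)*(r + 2)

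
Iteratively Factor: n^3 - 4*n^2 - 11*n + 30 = (n + 3)*(n^2 - 7*n + 10) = (n - 5)*(n + 3)*(n - 2)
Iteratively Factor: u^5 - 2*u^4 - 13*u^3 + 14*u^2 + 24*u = (u)*(u^4 - 2*u^3 - 13*u^2 + 14*u + 24) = u*(u + 1)*(u^3 - 3*u^2 - 10*u + 24) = u*(u - 4)*(u + 1)*(u^2 + u - 6) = u*(u - 4)*(u - 2)*(u + 1)*(u + 3)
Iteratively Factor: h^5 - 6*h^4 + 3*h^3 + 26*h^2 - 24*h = (h)*(h^4 - 6*h^3 + 3*h^2 + 26*h - 24) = h*(h - 4)*(h^3 - 2*h^2 - 5*h + 6) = h*(h - 4)*(h - 1)*(h^2 - h - 6) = h*(h - 4)*(h - 1)*(h + 2)*(h - 3)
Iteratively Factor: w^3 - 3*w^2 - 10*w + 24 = (w - 2)*(w^2 - w - 12) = (w - 2)*(w + 3)*(w - 4)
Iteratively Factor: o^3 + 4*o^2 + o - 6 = (o + 2)*(o^2 + 2*o - 3) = (o - 1)*(o + 2)*(o + 3)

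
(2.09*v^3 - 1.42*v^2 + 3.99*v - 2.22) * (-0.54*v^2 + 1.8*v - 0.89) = -1.1286*v^5 + 4.5288*v^4 - 6.5707*v^3 + 9.6446*v^2 - 7.5471*v + 1.9758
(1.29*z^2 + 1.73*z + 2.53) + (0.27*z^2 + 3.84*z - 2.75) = 1.56*z^2 + 5.57*z - 0.22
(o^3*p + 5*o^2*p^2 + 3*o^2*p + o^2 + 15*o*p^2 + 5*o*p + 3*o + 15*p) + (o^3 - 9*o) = o^3*p + o^3 + 5*o^2*p^2 + 3*o^2*p + o^2 + 15*o*p^2 + 5*o*p - 6*o + 15*p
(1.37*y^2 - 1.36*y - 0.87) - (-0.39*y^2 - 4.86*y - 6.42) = 1.76*y^2 + 3.5*y + 5.55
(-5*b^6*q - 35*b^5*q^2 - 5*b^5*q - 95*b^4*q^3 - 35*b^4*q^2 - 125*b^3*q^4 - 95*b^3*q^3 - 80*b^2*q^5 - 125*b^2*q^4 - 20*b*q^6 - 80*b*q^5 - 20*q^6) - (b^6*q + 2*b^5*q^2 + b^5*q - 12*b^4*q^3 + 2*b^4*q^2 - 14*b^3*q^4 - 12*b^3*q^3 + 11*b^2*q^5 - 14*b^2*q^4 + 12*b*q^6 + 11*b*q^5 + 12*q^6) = -6*b^6*q - 37*b^5*q^2 - 6*b^5*q - 83*b^4*q^3 - 37*b^4*q^2 - 111*b^3*q^4 - 83*b^3*q^3 - 91*b^2*q^5 - 111*b^2*q^4 - 32*b*q^6 - 91*b*q^5 - 32*q^6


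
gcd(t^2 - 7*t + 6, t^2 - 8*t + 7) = t - 1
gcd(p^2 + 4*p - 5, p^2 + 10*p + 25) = p + 5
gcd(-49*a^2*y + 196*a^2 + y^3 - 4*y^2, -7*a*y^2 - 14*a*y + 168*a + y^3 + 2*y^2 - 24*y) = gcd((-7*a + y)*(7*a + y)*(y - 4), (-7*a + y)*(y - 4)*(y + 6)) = -7*a*y + 28*a + y^2 - 4*y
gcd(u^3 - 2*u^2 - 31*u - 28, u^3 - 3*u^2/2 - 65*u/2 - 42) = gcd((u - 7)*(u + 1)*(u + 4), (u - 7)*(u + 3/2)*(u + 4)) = u^2 - 3*u - 28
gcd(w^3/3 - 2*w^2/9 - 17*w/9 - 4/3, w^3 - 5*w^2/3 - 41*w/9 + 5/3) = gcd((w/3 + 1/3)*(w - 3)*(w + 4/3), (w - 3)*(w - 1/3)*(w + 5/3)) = w - 3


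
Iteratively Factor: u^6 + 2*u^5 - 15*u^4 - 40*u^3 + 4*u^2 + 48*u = (u + 2)*(u^5 - 15*u^3 - 10*u^2 + 24*u) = (u + 2)^2*(u^4 - 2*u^3 - 11*u^2 + 12*u) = (u + 2)^2*(u + 3)*(u^3 - 5*u^2 + 4*u) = (u - 1)*(u + 2)^2*(u + 3)*(u^2 - 4*u) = u*(u - 1)*(u + 2)^2*(u + 3)*(u - 4)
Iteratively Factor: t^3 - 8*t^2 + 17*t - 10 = (t - 2)*(t^2 - 6*t + 5) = (t - 2)*(t - 1)*(t - 5)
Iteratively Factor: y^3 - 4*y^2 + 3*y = (y - 1)*(y^2 - 3*y) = (y - 3)*(y - 1)*(y)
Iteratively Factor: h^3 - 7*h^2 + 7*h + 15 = (h + 1)*(h^2 - 8*h + 15) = (h - 5)*(h + 1)*(h - 3)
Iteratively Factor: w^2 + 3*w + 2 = (w + 2)*(w + 1)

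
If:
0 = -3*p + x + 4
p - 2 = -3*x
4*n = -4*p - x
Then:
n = -29/20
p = 7/5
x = 1/5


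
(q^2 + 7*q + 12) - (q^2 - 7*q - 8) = 14*q + 20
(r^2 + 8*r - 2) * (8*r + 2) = 8*r^3 + 66*r^2 - 4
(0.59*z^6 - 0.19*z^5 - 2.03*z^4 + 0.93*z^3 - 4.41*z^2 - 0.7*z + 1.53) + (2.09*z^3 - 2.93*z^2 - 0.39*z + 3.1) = 0.59*z^6 - 0.19*z^5 - 2.03*z^4 + 3.02*z^3 - 7.34*z^2 - 1.09*z + 4.63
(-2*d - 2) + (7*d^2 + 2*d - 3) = 7*d^2 - 5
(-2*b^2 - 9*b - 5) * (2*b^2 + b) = -4*b^4 - 20*b^3 - 19*b^2 - 5*b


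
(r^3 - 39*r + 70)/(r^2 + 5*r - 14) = r - 5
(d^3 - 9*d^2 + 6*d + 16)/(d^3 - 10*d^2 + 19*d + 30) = (d^2 - 10*d + 16)/(d^2 - 11*d + 30)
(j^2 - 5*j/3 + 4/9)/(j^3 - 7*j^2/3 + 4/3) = (9*j^2 - 15*j + 4)/(3*(3*j^3 - 7*j^2 + 4))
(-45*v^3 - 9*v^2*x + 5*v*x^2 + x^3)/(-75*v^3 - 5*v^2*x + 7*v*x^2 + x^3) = (3*v + x)/(5*v + x)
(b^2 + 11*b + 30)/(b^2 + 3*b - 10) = (b + 6)/(b - 2)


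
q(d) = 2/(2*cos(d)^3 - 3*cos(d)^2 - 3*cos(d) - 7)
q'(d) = 2*(6*sin(d)*cos(d)^2 - 6*sin(d)*cos(d) - 3*sin(d))/(2*cos(d)^3 - 3*cos(d)^2 - 3*cos(d) - 7)^2 = 24*(-2*cos(d) + cos(2*d))*sin(d)/(3*cos(d) + 3*cos(2*d) - cos(3*d) + 17)^2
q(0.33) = -0.18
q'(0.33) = -0.02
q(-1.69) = -0.30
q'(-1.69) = 0.10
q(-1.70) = -0.30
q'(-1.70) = 0.09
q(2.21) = -0.30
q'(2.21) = 0.10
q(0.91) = -0.21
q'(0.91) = -0.08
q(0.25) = -0.18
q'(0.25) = -0.01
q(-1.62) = -0.29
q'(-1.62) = 0.11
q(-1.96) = -0.31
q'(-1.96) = -0.01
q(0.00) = -0.18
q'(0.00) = 0.00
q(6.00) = -0.18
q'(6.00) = 0.02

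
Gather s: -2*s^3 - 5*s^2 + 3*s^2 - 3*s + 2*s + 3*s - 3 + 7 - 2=-2*s^3 - 2*s^2 + 2*s + 2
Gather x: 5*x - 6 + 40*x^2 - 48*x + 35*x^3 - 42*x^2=35*x^3 - 2*x^2 - 43*x - 6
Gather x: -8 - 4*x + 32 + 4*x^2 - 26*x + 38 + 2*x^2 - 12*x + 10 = 6*x^2 - 42*x + 72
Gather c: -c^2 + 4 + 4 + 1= 9 - c^2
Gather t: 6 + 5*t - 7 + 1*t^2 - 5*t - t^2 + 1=0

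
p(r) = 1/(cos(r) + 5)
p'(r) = sin(r)/(cos(r) + 5)^2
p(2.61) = 0.24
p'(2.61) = 0.03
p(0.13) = 0.17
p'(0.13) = 0.00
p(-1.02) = 0.18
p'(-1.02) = -0.03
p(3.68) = 0.24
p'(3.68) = -0.03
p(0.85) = 0.18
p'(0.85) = 0.02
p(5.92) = 0.17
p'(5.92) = -0.01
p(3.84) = 0.24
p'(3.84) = -0.04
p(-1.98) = 0.22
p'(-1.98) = -0.04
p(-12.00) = 0.17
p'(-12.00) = 0.02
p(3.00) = 0.25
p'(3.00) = 0.01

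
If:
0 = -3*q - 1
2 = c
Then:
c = 2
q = -1/3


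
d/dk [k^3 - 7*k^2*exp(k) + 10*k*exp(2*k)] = -7*k^2*exp(k) + 3*k^2 + 20*k*exp(2*k) - 14*k*exp(k) + 10*exp(2*k)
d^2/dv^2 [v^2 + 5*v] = 2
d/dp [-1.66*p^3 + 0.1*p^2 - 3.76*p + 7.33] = -4.98*p^2 + 0.2*p - 3.76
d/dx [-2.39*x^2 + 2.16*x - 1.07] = 2.16 - 4.78*x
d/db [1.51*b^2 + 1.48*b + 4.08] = 3.02*b + 1.48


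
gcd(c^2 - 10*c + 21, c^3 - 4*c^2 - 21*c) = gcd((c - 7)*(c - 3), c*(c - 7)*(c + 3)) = c - 7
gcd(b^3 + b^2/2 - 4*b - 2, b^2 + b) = 1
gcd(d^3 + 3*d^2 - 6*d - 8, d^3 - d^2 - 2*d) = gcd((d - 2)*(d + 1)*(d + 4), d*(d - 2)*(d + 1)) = d^2 - d - 2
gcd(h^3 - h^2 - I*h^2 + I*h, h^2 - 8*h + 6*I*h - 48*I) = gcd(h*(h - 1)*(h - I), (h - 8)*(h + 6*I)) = 1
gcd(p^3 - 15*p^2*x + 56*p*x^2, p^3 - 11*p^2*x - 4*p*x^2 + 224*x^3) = p^2 - 15*p*x + 56*x^2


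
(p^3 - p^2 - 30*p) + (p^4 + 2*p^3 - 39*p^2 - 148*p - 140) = p^4 + 3*p^3 - 40*p^2 - 178*p - 140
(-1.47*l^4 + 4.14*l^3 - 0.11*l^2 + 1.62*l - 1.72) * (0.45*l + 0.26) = -0.6615*l^5 + 1.4808*l^4 + 1.0269*l^3 + 0.7004*l^2 - 0.3528*l - 0.4472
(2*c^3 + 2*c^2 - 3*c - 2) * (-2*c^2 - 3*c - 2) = -4*c^5 - 10*c^4 - 4*c^3 + 9*c^2 + 12*c + 4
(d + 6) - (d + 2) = 4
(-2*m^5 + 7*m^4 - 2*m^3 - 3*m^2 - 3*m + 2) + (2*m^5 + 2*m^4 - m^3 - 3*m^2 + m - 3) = 9*m^4 - 3*m^3 - 6*m^2 - 2*m - 1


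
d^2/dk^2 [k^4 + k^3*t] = 6*k*(2*k + t)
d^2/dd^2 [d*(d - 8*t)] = 2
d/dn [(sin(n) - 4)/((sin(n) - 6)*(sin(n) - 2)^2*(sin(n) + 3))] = (-3*sin(n)^3 + 24*sin(n)^2 - 34*sin(n) - 84)*cos(n)/((sin(n) - 6)^2*(sin(n) - 2)^3*(sin(n) + 3)^2)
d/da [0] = 0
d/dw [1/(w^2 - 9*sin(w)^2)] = 2*(-w + 9*sin(2*w)/2)/(w^2 - 9*sin(w)^2)^2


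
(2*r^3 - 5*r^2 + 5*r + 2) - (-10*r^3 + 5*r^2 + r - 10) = 12*r^3 - 10*r^2 + 4*r + 12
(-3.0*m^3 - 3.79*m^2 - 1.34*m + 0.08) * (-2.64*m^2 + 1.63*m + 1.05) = 7.92*m^5 + 5.1156*m^4 - 5.7901*m^3 - 6.3749*m^2 - 1.2766*m + 0.084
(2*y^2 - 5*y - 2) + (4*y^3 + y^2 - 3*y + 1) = 4*y^3 + 3*y^2 - 8*y - 1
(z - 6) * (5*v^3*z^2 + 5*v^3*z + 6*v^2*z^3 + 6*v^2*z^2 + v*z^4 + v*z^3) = 5*v^3*z^3 - 25*v^3*z^2 - 30*v^3*z + 6*v^2*z^4 - 30*v^2*z^3 - 36*v^2*z^2 + v*z^5 - 5*v*z^4 - 6*v*z^3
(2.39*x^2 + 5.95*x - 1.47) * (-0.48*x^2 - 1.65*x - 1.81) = -1.1472*x^4 - 6.7995*x^3 - 13.4378*x^2 - 8.344*x + 2.6607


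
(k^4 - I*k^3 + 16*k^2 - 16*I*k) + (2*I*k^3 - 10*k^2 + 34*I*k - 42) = k^4 + I*k^3 + 6*k^2 + 18*I*k - 42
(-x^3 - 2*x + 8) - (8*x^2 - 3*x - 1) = -x^3 - 8*x^2 + x + 9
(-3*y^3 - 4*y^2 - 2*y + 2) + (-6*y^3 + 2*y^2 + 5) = -9*y^3 - 2*y^2 - 2*y + 7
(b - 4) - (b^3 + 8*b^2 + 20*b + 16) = -b^3 - 8*b^2 - 19*b - 20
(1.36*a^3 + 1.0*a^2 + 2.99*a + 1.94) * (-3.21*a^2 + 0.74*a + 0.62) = -4.3656*a^5 - 2.2036*a^4 - 8.0147*a^3 - 3.3948*a^2 + 3.2894*a + 1.2028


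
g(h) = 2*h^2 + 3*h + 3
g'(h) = 4*h + 3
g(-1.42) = 2.77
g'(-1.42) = -2.68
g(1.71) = 13.98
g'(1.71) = 9.84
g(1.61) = 13.01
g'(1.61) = 9.44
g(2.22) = 19.52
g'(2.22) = 11.88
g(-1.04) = 2.04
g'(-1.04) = -1.16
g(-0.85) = 1.90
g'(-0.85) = -0.40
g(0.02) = 3.06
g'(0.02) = 3.08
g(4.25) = 51.88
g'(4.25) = 20.00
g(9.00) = 192.00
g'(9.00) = 39.00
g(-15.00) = 408.00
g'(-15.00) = -57.00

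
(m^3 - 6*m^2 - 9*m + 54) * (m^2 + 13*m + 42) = m^5 + 7*m^4 - 45*m^3 - 315*m^2 + 324*m + 2268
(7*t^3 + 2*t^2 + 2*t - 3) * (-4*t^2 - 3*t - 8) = -28*t^5 - 29*t^4 - 70*t^3 - 10*t^2 - 7*t + 24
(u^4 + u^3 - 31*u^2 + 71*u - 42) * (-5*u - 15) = -5*u^5 - 20*u^4 + 140*u^3 + 110*u^2 - 855*u + 630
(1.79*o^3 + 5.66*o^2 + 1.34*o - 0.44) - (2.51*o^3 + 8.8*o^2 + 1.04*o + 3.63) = -0.72*o^3 - 3.14*o^2 + 0.3*o - 4.07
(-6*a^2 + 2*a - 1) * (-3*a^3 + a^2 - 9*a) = 18*a^5 - 12*a^4 + 59*a^3 - 19*a^2 + 9*a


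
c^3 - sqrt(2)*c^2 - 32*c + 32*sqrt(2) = (c - 4*sqrt(2))*(c - sqrt(2))*(c + 4*sqrt(2))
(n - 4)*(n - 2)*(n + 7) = n^3 + n^2 - 34*n + 56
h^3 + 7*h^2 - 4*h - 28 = (h - 2)*(h + 2)*(h + 7)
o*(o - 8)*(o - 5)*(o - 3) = o^4 - 16*o^3 + 79*o^2 - 120*o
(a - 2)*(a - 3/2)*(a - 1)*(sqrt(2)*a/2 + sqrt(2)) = sqrt(2)*a^4/2 - 5*sqrt(2)*a^3/4 - 5*sqrt(2)*a^2/4 + 5*sqrt(2)*a - 3*sqrt(2)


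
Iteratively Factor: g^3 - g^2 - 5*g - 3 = (g + 1)*(g^2 - 2*g - 3) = (g + 1)^2*(g - 3)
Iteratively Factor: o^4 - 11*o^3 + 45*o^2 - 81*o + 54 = (o - 3)*(o^3 - 8*o^2 + 21*o - 18) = (o - 3)^2*(o^2 - 5*o + 6) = (o - 3)^3*(o - 2)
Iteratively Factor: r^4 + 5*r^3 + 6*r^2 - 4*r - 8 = (r - 1)*(r^3 + 6*r^2 + 12*r + 8) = (r - 1)*(r + 2)*(r^2 + 4*r + 4) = (r - 1)*(r + 2)^2*(r + 2)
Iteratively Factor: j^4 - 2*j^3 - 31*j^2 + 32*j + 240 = (j - 5)*(j^3 + 3*j^2 - 16*j - 48) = (j - 5)*(j - 4)*(j^2 + 7*j + 12) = (j - 5)*(j - 4)*(j + 4)*(j + 3)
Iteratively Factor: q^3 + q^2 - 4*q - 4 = (q - 2)*(q^2 + 3*q + 2) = (q - 2)*(q + 2)*(q + 1)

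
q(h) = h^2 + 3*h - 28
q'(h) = 2*h + 3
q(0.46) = -26.41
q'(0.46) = 3.92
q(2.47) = -14.49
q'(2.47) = 7.94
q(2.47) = -14.49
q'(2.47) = 7.94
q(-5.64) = -13.11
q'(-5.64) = -8.28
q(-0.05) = -28.15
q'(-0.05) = 2.90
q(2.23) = -16.34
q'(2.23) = 7.46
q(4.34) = 3.86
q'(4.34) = 11.68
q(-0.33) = -28.88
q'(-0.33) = 2.34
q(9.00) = 80.00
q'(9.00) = 21.00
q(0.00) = -28.00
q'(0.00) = 3.00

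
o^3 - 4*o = o*(o - 2)*(o + 2)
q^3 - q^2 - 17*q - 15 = (q - 5)*(q + 1)*(q + 3)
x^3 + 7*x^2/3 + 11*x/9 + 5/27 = (x + 1/3)^2*(x + 5/3)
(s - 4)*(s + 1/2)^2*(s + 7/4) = s^4 - 5*s^3/4 - 9*s^2 - 121*s/16 - 7/4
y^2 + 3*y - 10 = (y - 2)*(y + 5)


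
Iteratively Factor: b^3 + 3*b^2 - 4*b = (b + 4)*(b^2 - b) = b*(b + 4)*(b - 1)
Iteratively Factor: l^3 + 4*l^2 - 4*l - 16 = (l + 2)*(l^2 + 2*l - 8) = (l - 2)*(l + 2)*(l + 4)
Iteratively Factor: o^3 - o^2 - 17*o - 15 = (o + 3)*(o^2 - 4*o - 5) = (o + 1)*(o + 3)*(o - 5)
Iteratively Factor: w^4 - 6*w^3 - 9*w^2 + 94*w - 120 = (w - 2)*(w^3 - 4*w^2 - 17*w + 60) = (w - 2)*(w + 4)*(w^2 - 8*w + 15) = (w - 3)*(w - 2)*(w + 4)*(w - 5)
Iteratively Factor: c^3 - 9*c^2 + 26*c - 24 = (c - 4)*(c^2 - 5*c + 6) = (c - 4)*(c - 3)*(c - 2)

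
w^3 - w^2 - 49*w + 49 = (w - 7)*(w - 1)*(w + 7)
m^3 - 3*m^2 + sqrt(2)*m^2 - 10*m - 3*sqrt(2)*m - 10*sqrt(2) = (m - 5)*(m + 2)*(m + sqrt(2))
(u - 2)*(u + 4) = u^2 + 2*u - 8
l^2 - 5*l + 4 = (l - 4)*(l - 1)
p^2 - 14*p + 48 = (p - 8)*(p - 6)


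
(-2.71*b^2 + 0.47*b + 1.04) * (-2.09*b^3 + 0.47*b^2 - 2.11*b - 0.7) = 5.6639*b^5 - 2.256*b^4 + 3.7654*b^3 + 1.3941*b^2 - 2.5234*b - 0.728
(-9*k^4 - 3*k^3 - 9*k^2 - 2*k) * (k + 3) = -9*k^5 - 30*k^4 - 18*k^3 - 29*k^2 - 6*k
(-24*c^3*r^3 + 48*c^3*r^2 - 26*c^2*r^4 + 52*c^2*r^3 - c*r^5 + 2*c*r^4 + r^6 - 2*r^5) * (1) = -24*c^3*r^3 + 48*c^3*r^2 - 26*c^2*r^4 + 52*c^2*r^3 - c*r^5 + 2*c*r^4 + r^6 - 2*r^5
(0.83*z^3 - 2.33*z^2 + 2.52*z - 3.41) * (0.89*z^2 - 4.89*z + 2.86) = 0.7387*z^5 - 6.1324*z^4 + 16.0103*z^3 - 22.0215*z^2 + 23.8821*z - 9.7526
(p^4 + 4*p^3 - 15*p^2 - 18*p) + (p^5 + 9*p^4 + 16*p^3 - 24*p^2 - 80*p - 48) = p^5 + 10*p^4 + 20*p^3 - 39*p^2 - 98*p - 48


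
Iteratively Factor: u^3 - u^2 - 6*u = (u + 2)*(u^2 - 3*u) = (u - 3)*(u + 2)*(u)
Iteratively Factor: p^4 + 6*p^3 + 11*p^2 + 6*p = (p)*(p^3 + 6*p^2 + 11*p + 6) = p*(p + 1)*(p^2 + 5*p + 6) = p*(p + 1)*(p + 3)*(p + 2)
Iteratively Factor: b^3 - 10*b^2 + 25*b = (b)*(b^2 - 10*b + 25) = b*(b - 5)*(b - 5)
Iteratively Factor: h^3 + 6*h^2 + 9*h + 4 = (h + 1)*(h^2 + 5*h + 4) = (h + 1)*(h + 4)*(h + 1)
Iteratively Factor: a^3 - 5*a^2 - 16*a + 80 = (a - 4)*(a^2 - a - 20) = (a - 4)*(a + 4)*(a - 5)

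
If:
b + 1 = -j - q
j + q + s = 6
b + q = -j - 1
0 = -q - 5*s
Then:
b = s - 7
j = 4*s + 6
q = -5*s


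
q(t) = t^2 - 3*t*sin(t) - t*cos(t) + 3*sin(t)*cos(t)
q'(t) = t*sin(t) - 3*t*cos(t) + 2*t - 3*sin(t)^2 - 3*sin(t) + 3*cos(t)^2 - cos(t)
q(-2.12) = -0.70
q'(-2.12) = -4.04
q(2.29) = 0.10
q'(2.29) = 8.83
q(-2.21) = -0.32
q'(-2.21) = -4.46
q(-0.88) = -2.17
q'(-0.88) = 1.71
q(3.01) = 10.47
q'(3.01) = 18.86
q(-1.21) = -2.50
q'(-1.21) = 0.20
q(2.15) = -0.97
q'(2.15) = 6.46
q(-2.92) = 4.40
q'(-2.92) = -9.40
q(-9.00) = 62.80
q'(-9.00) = -34.76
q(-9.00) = 62.80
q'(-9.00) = -34.76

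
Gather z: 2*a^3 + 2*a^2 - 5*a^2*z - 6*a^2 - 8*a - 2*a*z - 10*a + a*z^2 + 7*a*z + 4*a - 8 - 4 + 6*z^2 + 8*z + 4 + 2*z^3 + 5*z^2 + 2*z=2*a^3 - 4*a^2 - 14*a + 2*z^3 + z^2*(a + 11) + z*(-5*a^2 + 5*a + 10) - 8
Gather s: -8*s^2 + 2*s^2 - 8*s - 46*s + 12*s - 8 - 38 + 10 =-6*s^2 - 42*s - 36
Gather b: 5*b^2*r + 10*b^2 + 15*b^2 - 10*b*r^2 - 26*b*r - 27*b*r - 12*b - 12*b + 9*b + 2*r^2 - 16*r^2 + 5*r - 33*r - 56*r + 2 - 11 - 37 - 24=b^2*(5*r + 25) + b*(-10*r^2 - 53*r - 15) - 14*r^2 - 84*r - 70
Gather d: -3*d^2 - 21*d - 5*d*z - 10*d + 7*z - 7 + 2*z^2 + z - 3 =-3*d^2 + d*(-5*z - 31) + 2*z^2 + 8*z - 10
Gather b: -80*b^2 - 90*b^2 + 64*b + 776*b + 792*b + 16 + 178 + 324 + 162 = -170*b^2 + 1632*b + 680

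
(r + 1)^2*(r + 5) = r^3 + 7*r^2 + 11*r + 5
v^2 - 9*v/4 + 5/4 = (v - 5/4)*(v - 1)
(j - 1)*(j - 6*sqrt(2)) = j^2 - 6*sqrt(2)*j - j + 6*sqrt(2)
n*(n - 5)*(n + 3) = n^3 - 2*n^2 - 15*n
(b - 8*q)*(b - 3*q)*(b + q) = b^3 - 10*b^2*q + 13*b*q^2 + 24*q^3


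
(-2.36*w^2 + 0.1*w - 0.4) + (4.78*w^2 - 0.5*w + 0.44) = 2.42*w^2 - 0.4*w + 0.04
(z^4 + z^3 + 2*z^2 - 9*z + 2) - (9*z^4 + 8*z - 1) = -8*z^4 + z^3 + 2*z^2 - 17*z + 3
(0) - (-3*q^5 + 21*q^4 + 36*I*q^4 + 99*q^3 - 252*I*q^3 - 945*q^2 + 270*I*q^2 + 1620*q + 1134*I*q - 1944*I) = 3*q^5 - 21*q^4 - 36*I*q^4 - 99*q^3 + 252*I*q^3 + 945*q^2 - 270*I*q^2 - 1620*q - 1134*I*q + 1944*I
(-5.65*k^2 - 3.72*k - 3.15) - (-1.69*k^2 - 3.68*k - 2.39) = -3.96*k^2 - 0.04*k - 0.76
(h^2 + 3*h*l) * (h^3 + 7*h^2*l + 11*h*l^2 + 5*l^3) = h^5 + 10*h^4*l + 32*h^3*l^2 + 38*h^2*l^3 + 15*h*l^4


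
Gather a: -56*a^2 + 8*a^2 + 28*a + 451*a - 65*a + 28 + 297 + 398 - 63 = -48*a^2 + 414*a + 660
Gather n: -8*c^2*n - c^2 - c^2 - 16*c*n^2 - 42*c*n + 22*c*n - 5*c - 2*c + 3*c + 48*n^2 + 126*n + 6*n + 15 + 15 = -2*c^2 - 4*c + n^2*(48 - 16*c) + n*(-8*c^2 - 20*c + 132) + 30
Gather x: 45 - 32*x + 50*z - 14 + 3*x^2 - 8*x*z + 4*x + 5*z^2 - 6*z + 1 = 3*x^2 + x*(-8*z - 28) + 5*z^2 + 44*z + 32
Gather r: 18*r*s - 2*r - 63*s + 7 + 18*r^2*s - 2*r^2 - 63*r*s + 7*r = r^2*(18*s - 2) + r*(5 - 45*s) - 63*s + 7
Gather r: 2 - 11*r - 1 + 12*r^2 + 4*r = 12*r^2 - 7*r + 1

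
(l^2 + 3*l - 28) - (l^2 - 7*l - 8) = 10*l - 20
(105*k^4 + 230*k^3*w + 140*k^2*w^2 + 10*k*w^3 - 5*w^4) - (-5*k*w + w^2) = 105*k^4 + 230*k^3*w + 140*k^2*w^2 + 10*k*w^3 + 5*k*w - 5*w^4 - w^2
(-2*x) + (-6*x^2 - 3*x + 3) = -6*x^2 - 5*x + 3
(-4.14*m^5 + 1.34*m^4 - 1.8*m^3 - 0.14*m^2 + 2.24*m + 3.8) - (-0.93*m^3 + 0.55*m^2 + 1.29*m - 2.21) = -4.14*m^5 + 1.34*m^4 - 0.87*m^3 - 0.69*m^2 + 0.95*m + 6.01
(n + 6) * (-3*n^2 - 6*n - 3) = -3*n^3 - 24*n^2 - 39*n - 18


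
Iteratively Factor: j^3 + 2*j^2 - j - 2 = (j - 1)*(j^2 + 3*j + 2) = (j - 1)*(j + 2)*(j + 1)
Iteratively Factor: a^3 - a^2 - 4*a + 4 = (a + 2)*(a^2 - 3*a + 2) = (a - 2)*(a + 2)*(a - 1)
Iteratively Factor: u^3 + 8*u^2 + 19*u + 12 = (u + 4)*(u^2 + 4*u + 3) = (u + 3)*(u + 4)*(u + 1)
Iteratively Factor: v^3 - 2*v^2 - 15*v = (v - 5)*(v^2 + 3*v) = (v - 5)*(v + 3)*(v)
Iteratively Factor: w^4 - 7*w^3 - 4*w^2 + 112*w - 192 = (w - 3)*(w^3 - 4*w^2 - 16*w + 64) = (w - 3)*(w + 4)*(w^2 - 8*w + 16) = (w - 4)*(w - 3)*(w + 4)*(w - 4)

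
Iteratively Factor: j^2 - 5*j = (j)*(j - 5)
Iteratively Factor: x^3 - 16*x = (x + 4)*(x^2 - 4*x) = x*(x + 4)*(x - 4)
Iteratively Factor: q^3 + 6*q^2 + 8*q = (q)*(q^2 + 6*q + 8) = q*(q + 4)*(q + 2)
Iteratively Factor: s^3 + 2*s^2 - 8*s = (s + 4)*(s^2 - 2*s) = (s - 2)*(s + 4)*(s)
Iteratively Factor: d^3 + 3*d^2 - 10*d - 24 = (d - 3)*(d^2 + 6*d + 8) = (d - 3)*(d + 2)*(d + 4)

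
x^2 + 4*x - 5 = (x - 1)*(x + 5)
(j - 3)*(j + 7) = j^2 + 4*j - 21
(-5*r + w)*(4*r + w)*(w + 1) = -20*r^2*w - 20*r^2 - r*w^2 - r*w + w^3 + w^2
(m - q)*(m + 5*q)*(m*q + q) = m^3*q + 4*m^2*q^2 + m^2*q - 5*m*q^3 + 4*m*q^2 - 5*q^3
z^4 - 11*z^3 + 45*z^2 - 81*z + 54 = (z - 3)^3*(z - 2)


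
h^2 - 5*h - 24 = (h - 8)*(h + 3)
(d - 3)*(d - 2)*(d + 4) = d^3 - d^2 - 14*d + 24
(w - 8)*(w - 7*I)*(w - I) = w^3 - 8*w^2 - 8*I*w^2 - 7*w + 64*I*w + 56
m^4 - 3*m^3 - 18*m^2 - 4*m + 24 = (m - 6)*(m - 1)*(m + 2)^2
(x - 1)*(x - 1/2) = x^2 - 3*x/2 + 1/2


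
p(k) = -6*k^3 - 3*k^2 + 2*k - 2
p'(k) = -18*k^2 - 6*k + 2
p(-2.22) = 44.42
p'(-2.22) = -73.39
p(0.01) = -1.98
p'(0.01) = 1.94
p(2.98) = -181.46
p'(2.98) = -175.73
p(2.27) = -83.10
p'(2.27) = -104.37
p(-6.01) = 1180.11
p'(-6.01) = -612.10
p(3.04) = -192.21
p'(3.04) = -182.59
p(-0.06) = -2.13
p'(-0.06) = 2.30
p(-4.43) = 451.90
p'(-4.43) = -324.67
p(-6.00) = 1174.00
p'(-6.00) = -610.00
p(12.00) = -10778.00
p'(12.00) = -2662.00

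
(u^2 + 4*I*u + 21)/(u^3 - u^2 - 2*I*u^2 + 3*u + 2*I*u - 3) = (u + 7*I)/(u^2 + u*(-1 + I) - I)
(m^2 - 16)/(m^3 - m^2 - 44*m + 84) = (m^2 - 16)/(m^3 - m^2 - 44*m + 84)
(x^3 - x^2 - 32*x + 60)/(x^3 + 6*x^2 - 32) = (x^2 + x - 30)/(x^2 + 8*x + 16)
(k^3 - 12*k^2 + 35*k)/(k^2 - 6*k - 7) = k*(k - 5)/(k + 1)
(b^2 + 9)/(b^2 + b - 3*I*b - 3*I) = (b + 3*I)/(b + 1)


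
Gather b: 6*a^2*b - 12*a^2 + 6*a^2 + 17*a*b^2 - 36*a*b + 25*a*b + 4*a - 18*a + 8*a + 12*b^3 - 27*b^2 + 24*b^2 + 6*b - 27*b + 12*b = -6*a^2 - 6*a + 12*b^3 + b^2*(17*a - 3) + b*(6*a^2 - 11*a - 9)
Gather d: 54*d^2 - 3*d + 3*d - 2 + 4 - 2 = 54*d^2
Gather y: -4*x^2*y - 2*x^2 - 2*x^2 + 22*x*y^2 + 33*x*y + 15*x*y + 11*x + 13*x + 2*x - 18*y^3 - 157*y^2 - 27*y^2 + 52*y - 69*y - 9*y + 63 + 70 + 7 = -4*x^2 + 26*x - 18*y^3 + y^2*(22*x - 184) + y*(-4*x^2 + 48*x - 26) + 140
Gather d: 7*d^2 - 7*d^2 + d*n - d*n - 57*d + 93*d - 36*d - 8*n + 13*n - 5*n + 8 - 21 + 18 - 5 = 0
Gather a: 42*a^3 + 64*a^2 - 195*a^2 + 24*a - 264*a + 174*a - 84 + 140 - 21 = 42*a^3 - 131*a^2 - 66*a + 35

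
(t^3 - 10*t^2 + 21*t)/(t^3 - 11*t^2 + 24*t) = (t - 7)/(t - 8)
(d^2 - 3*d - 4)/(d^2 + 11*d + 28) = (d^2 - 3*d - 4)/(d^2 + 11*d + 28)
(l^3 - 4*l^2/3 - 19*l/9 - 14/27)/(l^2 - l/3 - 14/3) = (l^2 + l + 2/9)/(l + 2)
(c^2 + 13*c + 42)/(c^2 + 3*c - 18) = (c + 7)/(c - 3)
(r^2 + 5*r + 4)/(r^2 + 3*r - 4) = (r + 1)/(r - 1)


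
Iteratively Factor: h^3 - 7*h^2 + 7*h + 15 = (h - 3)*(h^2 - 4*h - 5) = (h - 3)*(h + 1)*(h - 5)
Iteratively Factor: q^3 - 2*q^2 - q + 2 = (q - 1)*(q^2 - q - 2) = (q - 2)*(q - 1)*(q + 1)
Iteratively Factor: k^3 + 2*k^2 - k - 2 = (k + 2)*(k^2 - 1) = (k - 1)*(k + 2)*(k + 1)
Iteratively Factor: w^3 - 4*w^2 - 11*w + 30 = (w - 5)*(w^2 + w - 6) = (w - 5)*(w + 3)*(w - 2)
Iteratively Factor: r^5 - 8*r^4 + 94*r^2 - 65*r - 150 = (r - 5)*(r^4 - 3*r^3 - 15*r^2 + 19*r + 30) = (r - 5)*(r - 2)*(r^3 - r^2 - 17*r - 15) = (r - 5)*(r - 2)*(r + 1)*(r^2 - 2*r - 15) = (r - 5)*(r - 2)*(r + 1)*(r + 3)*(r - 5)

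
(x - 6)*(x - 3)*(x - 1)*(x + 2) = x^4 - 8*x^3 + 7*x^2 + 36*x - 36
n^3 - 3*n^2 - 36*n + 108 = (n - 6)*(n - 3)*(n + 6)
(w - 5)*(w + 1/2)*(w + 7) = w^3 + 5*w^2/2 - 34*w - 35/2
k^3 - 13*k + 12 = (k - 3)*(k - 1)*(k + 4)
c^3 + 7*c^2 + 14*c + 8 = (c + 1)*(c + 2)*(c + 4)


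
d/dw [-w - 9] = -1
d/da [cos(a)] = -sin(a)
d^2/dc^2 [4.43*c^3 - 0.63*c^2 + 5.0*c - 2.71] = 26.58*c - 1.26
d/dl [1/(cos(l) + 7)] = sin(l)/(cos(l) + 7)^2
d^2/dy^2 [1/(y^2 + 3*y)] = 2*(-y*(y + 3) + (2*y + 3)^2)/(y^3*(y + 3)^3)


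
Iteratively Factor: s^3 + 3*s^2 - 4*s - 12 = (s + 2)*(s^2 + s - 6) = (s + 2)*(s + 3)*(s - 2)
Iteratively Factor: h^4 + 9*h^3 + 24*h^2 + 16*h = (h + 4)*(h^3 + 5*h^2 + 4*h) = (h + 4)^2*(h^2 + h) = h*(h + 4)^2*(h + 1)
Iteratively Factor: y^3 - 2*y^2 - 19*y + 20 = (y - 5)*(y^2 + 3*y - 4) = (y - 5)*(y + 4)*(y - 1)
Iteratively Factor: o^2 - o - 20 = (o + 4)*(o - 5)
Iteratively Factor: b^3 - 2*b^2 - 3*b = (b)*(b^2 - 2*b - 3) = b*(b - 3)*(b + 1)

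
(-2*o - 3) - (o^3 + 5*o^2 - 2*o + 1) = -o^3 - 5*o^2 - 4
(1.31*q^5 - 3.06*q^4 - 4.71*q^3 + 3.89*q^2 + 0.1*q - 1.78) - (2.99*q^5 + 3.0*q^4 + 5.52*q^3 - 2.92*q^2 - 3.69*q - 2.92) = -1.68*q^5 - 6.06*q^4 - 10.23*q^3 + 6.81*q^2 + 3.79*q + 1.14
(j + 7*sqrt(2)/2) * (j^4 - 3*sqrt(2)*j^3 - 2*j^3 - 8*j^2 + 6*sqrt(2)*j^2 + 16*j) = j^5 - 2*j^4 + sqrt(2)*j^4/2 - 29*j^3 - sqrt(2)*j^3 - 28*sqrt(2)*j^2 + 58*j^2 + 56*sqrt(2)*j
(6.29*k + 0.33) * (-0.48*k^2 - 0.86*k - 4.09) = -3.0192*k^3 - 5.5678*k^2 - 26.0099*k - 1.3497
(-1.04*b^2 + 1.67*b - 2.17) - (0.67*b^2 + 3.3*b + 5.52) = -1.71*b^2 - 1.63*b - 7.69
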